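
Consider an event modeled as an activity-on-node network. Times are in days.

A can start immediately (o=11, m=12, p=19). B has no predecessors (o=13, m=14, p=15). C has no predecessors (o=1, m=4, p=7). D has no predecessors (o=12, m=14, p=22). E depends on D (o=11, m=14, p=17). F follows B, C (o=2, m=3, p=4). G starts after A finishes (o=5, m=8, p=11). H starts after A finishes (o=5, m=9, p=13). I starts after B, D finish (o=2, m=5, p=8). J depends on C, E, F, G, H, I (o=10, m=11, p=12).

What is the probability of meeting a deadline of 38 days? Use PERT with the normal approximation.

te_A = (11 + 4·12 + 19)/6 = 78/6 = 13; σ²_A = ((19−11)/6)² = 1.778
te_B = (13 + 4·14 + 15)/6 = 84/6 = 14; σ²_B = ((15−13)/6)² = 0.111
te_C = (1 + 4·4 + 7)/6 = 24/6 = 4; σ²_C = ((7−1)/6)² = 1.000
te_D = (12 + 4·14 + 22)/6 = 90/6 = 15; σ²_D = ((22−12)/6)² = 2.778
te_E = (11 + 4·14 + 17)/6 = 84/6 = 14; σ²_E = ((17−11)/6)² = 1.000
te_F = (2 + 4·3 + 4)/6 = 18/6 = 3; σ²_F = ((4−2)/6)² = 0.111
te_G = (5 + 4·8 + 11)/6 = 48/6 = 8; σ²_G = ((11−5)/6)² = 1.000
te_H = (5 + 4·9 + 13)/6 = 54/6 = 9; σ²_H = ((13−5)/6)² = 1.778
te_I = (2 + 4·5 + 8)/6 = 30/6 = 5; σ²_I = ((8−2)/6)² = 1.000
te_J = (10 + 4·11 + 12)/6 = 66/6 = 11; σ²_J = ((12−10)/6)² = 0.111

Forward pass:
ES_A = 0; EF_A = 13
ES_B = 0; EF_B = 14
ES_C = 0; EF_C = 4
ES_D = 0; EF_D = 15
ES_E = 15; EF_E = 15+14 = 29
ES_F = max(EF_B=14, EF_C=4) = 14; EF_F = 14+3 = 17
ES_G = 13; EF_G = 13+8 = 21
ES_H = 13; EF_H = 13+9 = 22
ES_I = max(EF_B=14, EF_D=15) = 15; EF_I = 15+5 = 20
ES_J = max(EF_C=4, EF_E=29, EF_F=17, EF_G=21, EF_H=22, EF_I=20) = 29; EF_J = 29+11 = 40
Expected project duration μ = 40 days. Critical path: D → E → J.

Variance along critical path = 2.778 + 1.000 + 0.111 = 3.889; σ = √3.889 = 1.972 days.
Z = (38 − 40) / 1.972 = -1.014
P(T ≤ 38) = Φ(-1.014) ≈ 0.155

0.155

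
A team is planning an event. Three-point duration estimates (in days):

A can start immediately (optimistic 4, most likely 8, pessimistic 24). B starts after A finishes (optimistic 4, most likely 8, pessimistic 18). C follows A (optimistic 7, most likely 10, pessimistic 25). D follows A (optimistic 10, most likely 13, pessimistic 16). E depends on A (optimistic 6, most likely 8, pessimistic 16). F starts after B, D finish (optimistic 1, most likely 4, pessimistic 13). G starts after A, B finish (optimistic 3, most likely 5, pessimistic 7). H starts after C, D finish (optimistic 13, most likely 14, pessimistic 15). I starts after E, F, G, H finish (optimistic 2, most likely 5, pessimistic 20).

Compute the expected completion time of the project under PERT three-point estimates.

44 days

te_A = (4 + 4·8 + 24)/6 = 60/6 = 10
te_B = (4 + 4·8 + 18)/6 = 54/6 = 9
te_C = (7 + 4·10 + 25)/6 = 72/6 = 12
te_D = (10 + 4·13 + 16)/6 = 78/6 = 13
te_E = (6 + 4·8 + 16)/6 = 54/6 = 9
te_F = (1 + 4·4 + 13)/6 = 30/6 = 5
te_G = (3 + 4·5 + 7)/6 = 30/6 = 5
te_H = (13 + 4·14 + 15)/6 = 84/6 = 14
te_I = (2 + 4·5 + 20)/6 = 42/6 = 7

Forward pass:
ES_A = 0; EF_A = 10
ES_B = 10; EF_B = 10+9 = 19
ES_C = 10; EF_C = 10+12 = 22
ES_D = 10; EF_D = 10+13 = 23
ES_E = 10; EF_E = 10+9 = 19
ES_F = max(EF_B=19, EF_D=23) = 23; EF_F = 23+5 = 28
ES_G = max(EF_A=10, EF_B=19) = 19; EF_G = 19+5 = 24
ES_H = max(EF_C=22, EF_D=23) = 23; EF_H = 23+14 = 37
ES_I = max(EF_E=19, EF_F=28, EF_G=24, EF_H=37) = 37; EF_I = 37+7 = 44
Expected project duration μ = 44 days. Critical path: A → D → H → I.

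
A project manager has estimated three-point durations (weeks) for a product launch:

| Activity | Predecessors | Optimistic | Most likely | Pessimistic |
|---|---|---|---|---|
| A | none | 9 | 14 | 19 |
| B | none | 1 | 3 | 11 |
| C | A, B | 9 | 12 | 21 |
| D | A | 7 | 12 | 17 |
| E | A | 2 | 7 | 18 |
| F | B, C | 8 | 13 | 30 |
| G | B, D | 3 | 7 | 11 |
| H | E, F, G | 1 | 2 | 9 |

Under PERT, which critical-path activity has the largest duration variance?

te_A = (9 + 4·14 + 19)/6 = 84/6 = 14; σ²_A = ((19−9)/6)² = 2.778
te_B = (1 + 4·3 + 11)/6 = 24/6 = 4; σ²_B = ((11−1)/6)² = 2.778
te_C = (9 + 4·12 + 21)/6 = 78/6 = 13; σ²_C = ((21−9)/6)² = 4.000
te_D = (7 + 4·12 + 17)/6 = 72/6 = 12; σ²_D = ((17−7)/6)² = 2.778
te_E = (2 + 4·7 + 18)/6 = 48/6 = 8; σ²_E = ((18−2)/6)² = 7.111
te_F = (8 + 4·13 + 30)/6 = 90/6 = 15; σ²_F = ((30−8)/6)² = 13.444
te_G = (3 + 4·7 + 11)/6 = 42/6 = 7; σ²_G = ((11−3)/6)² = 1.778
te_H = (1 + 4·2 + 9)/6 = 18/6 = 3; σ²_H = ((9−1)/6)² = 1.778

Forward pass:
ES_A = 0; EF_A = 14
ES_B = 0; EF_B = 4
ES_C = max(EF_A=14, EF_B=4) = 14; EF_C = 14+13 = 27
ES_D = 14; EF_D = 14+12 = 26
ES_E = 14; EF_E = 14+8 = 22
ES_F = max(EF_B=4, EF_C=27) = 27; EF_F = 27+15 = 42
ES_G = max(EF_B=4, EF_D=26) = 26; EF_G = 26+7 = 33
ES_H = max(EF_E=22, EF_F=42, EF_G=33) = 42; EF_H = 42+3 = 45
Expected project duration μ = 45 weeks. Critical path: A → C → F → H.

Variances on critical path: σ²_A=2.778, σ²_C=4.000, σ²_F=13.444, σ²_H=1.778.
Largest is σ²_F = 13.444.

F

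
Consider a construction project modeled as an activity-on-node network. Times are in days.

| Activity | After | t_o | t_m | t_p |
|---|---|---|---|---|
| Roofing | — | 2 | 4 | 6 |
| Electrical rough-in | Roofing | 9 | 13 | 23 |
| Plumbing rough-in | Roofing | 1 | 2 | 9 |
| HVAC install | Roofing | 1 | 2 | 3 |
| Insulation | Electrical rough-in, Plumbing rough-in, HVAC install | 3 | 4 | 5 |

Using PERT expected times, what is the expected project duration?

te_Roofing = (2 + 4·4 + 6)/6 = 24/6 = 4
te_Electrical rough-in = (9 + 4·13 + 23)/6 = 84/6 = 14
te_Plumbing rough-in = (1 + 4·2 + 9)/6 = 18/6 = 3
te_HVAC install = (1 + 4·2 + 3)/6 = 12/6 = 2
te_Insulation = (3 + 4·4 + 5)/6 = 24/6 = 4

Forward pass:
ES_Roofing = 0; EF_Roofing = 4
ES_Electrical rough-in = 4; EF_Electrical rough-in = 4+14 = 18
ES_Plumbing rough-in = 4; EF_Plumbing rough-in = 4+3 = 7
ES_HVAC install = 4; EF_HVAC install = 4+2 = 6
ES_Insulation = max(EF_Electrical rough-in=18, EF_Plumbing rough-in=7, EF_HVAC install=6) = 18; EF_Insulation = 18+4 = 22
Expected project duration μ = 22 days. Critical path: Roofing → Electrical rough-in → Insulation.

22 days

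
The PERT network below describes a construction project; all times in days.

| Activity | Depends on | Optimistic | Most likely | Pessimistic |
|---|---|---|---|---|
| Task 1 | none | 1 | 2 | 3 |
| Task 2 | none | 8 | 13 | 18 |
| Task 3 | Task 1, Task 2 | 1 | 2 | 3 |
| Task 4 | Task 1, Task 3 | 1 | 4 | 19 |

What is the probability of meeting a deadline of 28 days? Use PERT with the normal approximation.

te_Task 1 = (1 + 4·2 + 3)/6 = 12/6 = 2; σ²_Task 1 = ((3−1)/6)² = 0.111
te_Task 2 = (8 + 4·13 + 18)/6 = 78/6 = 13; σ²_Task 2 = ((18−8)/6)² = 2.778
te_Task 3 = (1 + 4·2 + 3)/6 = 12/6 = 2; σ²_Task 3 = ((3−1)/6)² = 0.111
te_Task 4 = (1 + 4·4 + 19)/6 = 36/6 = 6; σ²_Task 4 = ((19−1)/6)² = 9.000

Forward pass:
ES_Task 1 = 0; EF_Task 1 = 2
ES_Task 2 = 0; EF_Task 2 = 13
ES_Task 3 = max(EF_Task 1=2, EF_Task 2=13) = 13; EF_Task 3 = 13+2 = 15
ES_Task 4 = max(EF_Task 1=2, EF_Task 3=15) = 15; EF_Task 4 = 15+6 = 21
Expected project duration μ = 21 days. Critical path: Task 2 → Task 3 → Task 4.

Variance along critical path = 2.778 + 0.111 + 9.000 = 11.889; σ = √11.889 = 3.448 days.
Z = (28 − 21) / 3.448 = 2.030
P(T ≤ 28) = Φ(2.030) ≈ 0.979

0.979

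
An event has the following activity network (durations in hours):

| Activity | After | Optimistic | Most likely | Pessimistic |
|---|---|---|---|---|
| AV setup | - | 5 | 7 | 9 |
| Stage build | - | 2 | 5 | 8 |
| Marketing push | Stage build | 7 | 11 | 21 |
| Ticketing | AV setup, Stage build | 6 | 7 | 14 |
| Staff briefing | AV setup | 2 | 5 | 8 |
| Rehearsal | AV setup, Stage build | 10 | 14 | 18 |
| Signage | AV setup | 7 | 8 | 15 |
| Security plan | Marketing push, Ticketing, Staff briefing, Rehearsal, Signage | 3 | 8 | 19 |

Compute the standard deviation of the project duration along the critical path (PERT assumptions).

3.06 hours

te_AV setup = (5 + 4·7 + 9)/6 = 42/6 = 7; σ²_AV setup = ((9−5)/6)² = 0.444
te_Stage build = (2 + 4·5 + 8)/6 = 30/6 = 5; σ²_Stage build = ((8−2)/6)² = 1.000
te_Marketing push = (7 + 4·11 + 21)/6 = 72/6 = 12; σ²_Marketing push = ((21−7)/6)² = 5.444
te_Ticketing = (6 + 4·7 + 14)/6 = 48/6 = 8; σ²_Ticketing = ((14−6)/6)² = 1.778
te_Staff briefing = (2 + 4·5 + 8)/6 = 30/6 = 5; σ²_Staff briefing = ((8−2)/6)² = 1.000
te_Rehearsal = (10 + 4·14 + 18)/6 = 84/6 = 14; σ²_Rehearsal = ((18−10)/6)² = 1.778
te_Signage = (7 + 4·8 + 15)/6 = 54/6 = 9; σ²_Signage = ((15−7)/6)² = 1.778
te_Security plan = (3 + 4·8 + 19)/6 = 54/6 = 9; σ²_Security plan = ((19−3)/6)² = 7.111

Forward pass:
ES_AV setup = 0; EF_AV setup = 7
ES_Stage build = 0; EF_Stage build = 5
ES_Marketing push = 5; EF_Marketing push = 5+12 = 17
ES_Ticketing = max(EF_AV setup=7, EF_Stage build=5) = 7; EF_Ticketing = 7+8 = 15
ES_Staff briefing = 7; EF_Staff briefing = 7+5 = 12
ES_Rehearsal = max(EF_AV setup=7, EF_Stage build=5) = 7; EF_Rehearsal = 7+14 = 21
ES_Signage = 7; EF_Signage = 7+9 = 16
ES_Security plan = max(EF_Marketing push=17, EF_Ticketing=15, EF_Staff briefing=12, EF_Rehearsal=21, EF_Signage=16) = 21; EF_Security plan = 21+9 = 30
Expected project duration μ = 30 hours. Critical path: AV setup → Rehearsal → Security plan.

Variance along critical path = 0.444 + 1.778 + 7.111 = 9.333
σ = √9.333 = 3.055 hours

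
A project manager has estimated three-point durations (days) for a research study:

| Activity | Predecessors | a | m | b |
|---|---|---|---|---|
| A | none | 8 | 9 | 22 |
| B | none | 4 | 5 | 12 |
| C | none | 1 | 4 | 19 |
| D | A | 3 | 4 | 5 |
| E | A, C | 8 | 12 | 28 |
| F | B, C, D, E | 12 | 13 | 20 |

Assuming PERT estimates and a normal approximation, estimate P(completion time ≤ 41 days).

te_A = (8 + 4·9 + 22)/6 = 66/6 = 11; σ²_A = ((22−8)/6)² = 5.444
te_B = (4 + 4·5 + 12)/6 = 36/6 = 6; σ²_B = ((12−4)/6)² = 1.778
te_C = (1 + 4·4 + 19)/6 = 36/6 = 6; σ²_C = ((19−1)/6)² = 9.000
te_D = (3 + 4·4 + 5)/6 = 24/6 = 4; σ²_D = ((5−3)/6)² = 0.111
te_E = (8 + 4·12 + 28)/6 = 84/6 = 14; σ²_E = ((28−8)/6)² = 11.111
te_F = (12 + 4·13 + 20)/6 = 84/6 = 14; σ²_F = ((20−12)/6)² = 1.778

Forward pass:
ES_A = 0; EF_A = 11
ES_B = 0; EF_B = 6
ES_C = 0; EF_C = 6
ES_D = 11; EF_D = 11+4 = 15
ES_E = max(EF_A=11, EF_C=6) = 11; EF_E = 11+14 = 25
ES_F = max(EF_B=6, EF_C=6, EF_D=15, EF_E=25) = 25; EF_F = 25+14 = 39
Expected project duration μ = 39 days. Critical path: A → E → F.

Variance along critical path = 5.444 + 11.111 + 1.778 = 18.333; σ = √18.333 = 4.282 days.
Z = (41 − 39) / 4.282 = 0.467
P(T ≤ 41) = Φ(0.467) ≈ 0.680

0.680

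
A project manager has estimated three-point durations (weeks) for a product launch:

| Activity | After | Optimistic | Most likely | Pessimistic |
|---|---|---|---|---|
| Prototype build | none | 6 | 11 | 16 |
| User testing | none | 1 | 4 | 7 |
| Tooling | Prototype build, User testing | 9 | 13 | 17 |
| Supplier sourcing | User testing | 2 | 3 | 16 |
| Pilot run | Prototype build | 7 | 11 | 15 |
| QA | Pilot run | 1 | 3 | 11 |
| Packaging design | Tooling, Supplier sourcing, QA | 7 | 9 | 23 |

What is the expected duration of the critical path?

37 weeks

te_Prototype build = (6 + 4·11 + 16)/6 = 66/6 = 11
te_User testing = (1 + 4·4 + 7)/6 = 24/6 = 4
te_Tooling = (9 + 4·13 + 17)/6 = 78/6 = 13
te_Supplier sourcing = (2 + 4·3 + 16)/6 = 30/6 = 5
te_Pilot run = (7 + 4·11 + 15)/6 = 66/6 = 11
te_QA = (1 + 4·3 + 11)/6 = 24/6 = 4
te_Packaging design = (7 + 4·9 + 23)/6 = 66/6 = 11

Forward pass:
ES_Prototype build = 0; EF_Prototype build = 11
ES_User testing = 0; EF_User testing = 4
ES_Tooling = max(EF_Prototype build=11, EF_User testing=4) = 11; EF_Tooling = 11+13 = 24
ES_Supplier sourcing = 4; EF_Supplier sourcing = 4+5 = 9
ES_Pilot run = 11; EF_Pilot run = 11+11 = 22
ES_QA = 22; EF_QA = 22+4 = 26
ES_Packaging design = max(EF_Tooling=24, EF_Supplier sourcing=9, EF_QA=26) = 26; EF_Packaging design = 26+11 = 37
Expected project duration μ = 37 weeks. Critical path: Prototype build → Pilot run → QA → Packaging design.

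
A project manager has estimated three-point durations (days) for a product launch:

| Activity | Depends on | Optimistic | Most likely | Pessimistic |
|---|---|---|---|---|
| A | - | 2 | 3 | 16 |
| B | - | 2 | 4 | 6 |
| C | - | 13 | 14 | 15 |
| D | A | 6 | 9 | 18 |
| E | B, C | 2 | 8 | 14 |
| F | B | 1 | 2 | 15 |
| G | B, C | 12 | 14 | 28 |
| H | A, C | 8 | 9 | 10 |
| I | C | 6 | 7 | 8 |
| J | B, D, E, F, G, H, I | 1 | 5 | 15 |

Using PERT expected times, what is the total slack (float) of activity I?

9 days

te_A = (2 + 4·3 + 16)/6 = 30/6 = 5
te_B = (2 + 4·4 + 6)/6 = 24/6 = 4
te_C = (13 + 4·14 + 15)/6 = 84/6 = 14
te_D = (6 + 4·9 + 18)/6 = 60/6 = 10
te_E = (2 + 4·8 + 14)/6 = 48/6 = 8
te_F = (1 + 4·2 + 15)/6 = 24/6 = 4
te_G = (12 + 4·14 + 28)/6 = 96/6 = 16
te_H = (8 + 4·9 + 10)/6 = 54/6 = 9
te_I = (6 + 4·7 + 8)/6 = 42/6 = 7
te_J = (1 + 4·5 + 15)/6 = 36/6 = 6

Forward pass:
ES_A = 0; EF_A = 5
ES_B = 0; EF_B = 4
ES_C = 0; EF_C = 14
ES_D = 5; EF_D = 5+10 = 15
ES_E = max(EF_B=4, EF_C=14) = 14; EF_E = 14+8 = 22
ES_F = 4; EF_F = 4+4 = 8
ES_G = max(EF_B=4, EF_C=14) = 14; EF_G = 14+16 = 30
ES_H = max(EF_A=5, EF_C=14) = 14; EF_H = 14+9 = 23
ES_I = 14; EF_I = 14+7 = 21
ES_J = max(EF_B=4, EF_D=15, EF_E=22, EF_F=8, EF_G=30, EF_H=23, EF_I=21) = 30; EF_J = 30+6 = 36
Expected project duration μ = 36 days. Critical path: C → G → J.

Backward pass:
LF_J = 36; LS_J = 36−6 = 30
LF_I = LS_J = 30; LS_I = 30−7 = 23
LF_H = LS_J = 30; LS_H = 30−9 = 21
LF_G = LS_J = 30; LS_G = 30−16 = 14
LF_F = LS_J = 30; LS_F = 30−4 = 26
LF_E = LS_J = 30; LS_E = 30−8 = 22
LF_D = LS_J = 30; LS_D = 30−10 = 20
LF_C = min(LS_E=22, LS_G=14, LS_H=21, LS_I=23) = 14; LS_C = 14−14 = 0
LF_B = min(LS_E=22, LS_F=26, LS_G=14, LS_J=30) = 14; LS_B = 14−4 = 10
LF_A = min(LS_D=20, LS_H=21) = 20; LS_A = 20−5 = 15
Slack_I = LS_I − ES_I = 23 − 14 = 9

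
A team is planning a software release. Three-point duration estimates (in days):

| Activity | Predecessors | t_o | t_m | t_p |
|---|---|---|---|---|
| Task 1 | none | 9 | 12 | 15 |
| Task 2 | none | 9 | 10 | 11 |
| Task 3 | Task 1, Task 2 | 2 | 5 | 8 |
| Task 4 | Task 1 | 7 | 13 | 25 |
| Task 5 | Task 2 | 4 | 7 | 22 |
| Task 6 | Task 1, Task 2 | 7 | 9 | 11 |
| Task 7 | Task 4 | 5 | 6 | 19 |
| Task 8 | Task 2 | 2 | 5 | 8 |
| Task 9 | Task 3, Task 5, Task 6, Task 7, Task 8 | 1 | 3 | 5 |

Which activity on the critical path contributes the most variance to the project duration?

Task 4

te_Task 1 = (9 + 4·12 + 15)/6 = 72/6 = 12; σ²_Task 1 = ((15−9)/6)² = 1.000
te_Task 2 = (9 + 4·10 + 11)/6 = 60/6 = 10; σ²_Task 2 = ((11−9)/6)² = 0.111
te_Task 3 = (2 + 4·5 + 8)/6 = 30/6 = 5; σ²_Task 3 = ((8−2)/6)² = 1.000
te_Task 4 = (7 + 4·13 + 25)/6 = 84/6 = 14; σ²_Task 4 = ((25−7)/6)² = 9.000
te_Task 5 = (4 + 4·7 + 22)/6 = 54/6 = 9; σ²_Task 5 = ((22−4)/6)² = 9.000
te_Task 6 = (7 + 4·9 + 11)/6 = 54/6 = 9; σ²_Task 6 = ((11−7)/6)² = 0.444
te_Task 7 = (5 + 4·6 + 19)/6 = 48/6 = 8; σ²_Task 7 = ((19−5)/6)² = 5.444
te_Task 8 = (2 + 4·5 + 8)/6 = 30/6 = 5; σ²_Task 8 = ((8−2)/6)² = 1.000
te_Task 9 = (1 + 4·3 + 5)/6 = 18/6 = 3; σ²_Task 9 = ((5−1)/6)² = 0.444

Forward pass:
ES_Task 1 = 0; EF_Task 1 = 12
ES_Task 2 = 0; EF_Task 2 = 10
ES_Task 3 = max(EF_Task 1=12, EF_Task 2=10) = 12; EF_Task 3 = 12+5 = 17
ES_Task 4 = 12; EF_Task 4 = 12+14 = 26
ES_Task 5 = 10; EF_Task 5 = 10+9 = 19
ES_Task 6 = max(EF_Task 1=12, EF_Task 2=10) = 12; EF_Task 6 = 12+9 = 21
ES_Task 7 = 26; EF_Task 7 = 26+8 = 34
ES_Task 8 = 10; EF_Task 8 = 10+5 = 15
ES_Task 9 = max(EF_Task 3=17, EF_Task 5=19, EF_Task 6=21, EF_Task 7=34, EF_Task 8=15) = 34; EF_Task 9 = 34+3 = 37
Expected project duration μ = 37 days. Critical path: Task 1 → Task 4 → Task 7 → Task 9.

Variances on critical path: σ²_Task 1=1.000, σ²_Task 4=9.000, σ²_Task 7=5.444, σ²_Task 9=0.444.
Largest is σ²_Task 4 = 9.000.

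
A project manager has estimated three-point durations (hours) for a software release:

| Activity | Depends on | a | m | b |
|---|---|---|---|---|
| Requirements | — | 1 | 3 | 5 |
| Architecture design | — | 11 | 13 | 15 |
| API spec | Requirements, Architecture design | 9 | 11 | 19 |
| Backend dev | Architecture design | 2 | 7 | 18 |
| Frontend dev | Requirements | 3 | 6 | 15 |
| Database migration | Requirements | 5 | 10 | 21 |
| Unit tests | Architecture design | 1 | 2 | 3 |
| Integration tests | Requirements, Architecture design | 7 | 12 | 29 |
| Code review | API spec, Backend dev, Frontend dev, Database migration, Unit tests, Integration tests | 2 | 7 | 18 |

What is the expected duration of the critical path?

35 hours

te_Requirements = (1 + 4·3 + 5)/6 = 18/6 = 3
te_Architecture design = (11 + 4·13 + 15)/6 = 78/6 = 13
te_API spec = (9 + 4·11 + 19)/6 = 72/6 = 12
te_Backend dev = (2 + 4·7 + 18)/6 = 48/6 = 8
te_Frontend dev = (3 + 4·6 + 15)/6 = 42/6 = 7
te_Database migration = (5 + 4·10 + 21)/6 = 66/6 = 11
te_Unit tests = (1 + 4·2 + 3)/6 = 12/6 = 2
te_Integration tests = (7 + 4·12 + 29)/6 = 84/6 = 14
te_Code review = (2 + 4·7 + 18)/6 = 48/6 = 8

Forward pass:
ES_Requirements = 0; EF_Requirements = 3
ES_Architecture design = 0; EF_Architecture design = 13
ES_API spec = max(EF_Requirements=3, EF_Architecture design=13) = 13; EF_API spec = 13+12 = 25
ES_Backend dev = 13; EF_Backend dev = 13+8 = 21
ES_Frontend dev = 3; EF_Frontend dev = 3+7 = 10
ES_Database migration = 3; EF_Database migration = 3+11 = 14
ES_Unit tests = 13; EF_Unit tests = 13+2 = 15
ES_Integration tests = max(EF_Requirements=3, EF_Architecture design=13) = 13; EF_Integration tests = 13+14 = 27
ES_Code review = max(EF_API spec=25, EF_Backend dev=21, EF_Frontend dev=10, EF_Database migration=14, EF_Unit tests=15, EF_Integration tests=27) = 27; EF_Code review = 27+8 = 35
Expected project duration μ = 35 hours. Critical path: Architecture design → Integration tests → Code review.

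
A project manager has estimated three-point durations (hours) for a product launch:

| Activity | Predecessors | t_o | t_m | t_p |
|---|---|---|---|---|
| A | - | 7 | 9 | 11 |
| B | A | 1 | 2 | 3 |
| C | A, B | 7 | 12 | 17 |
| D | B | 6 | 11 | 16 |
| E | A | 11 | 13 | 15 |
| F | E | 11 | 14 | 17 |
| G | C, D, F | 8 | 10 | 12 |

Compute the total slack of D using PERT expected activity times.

14 hours

te_A = (7 + 4·9 + 11)/6 = 54/6 = 9
te_B = (1 + 4·2 + 3)/6 = 12/6 = 2
te_C = (7 + 4·12 + 17)/6 = 72/6 = 12
te_D = (6 + 4·11 + 16)/6 = 66/6 = 11
te_E = (11 + 4·13 + 15)/6 = 78/6 = 13
te_F = (11 + 4·14 + 17)/6 = 84/6 = 14
te_G = (8 + 4·10 + 12)/6 = 60/6 = 10

Forward pass:
ES_A = 0; EF_A = 9
ES_B = 9; EF_B = 9+2 = 11
ES_C = max(EF_A=9, EF_B=11) = 11; EF_C = 11+12 = 23
ES_D = 11; EF_D = 11+11 = 22
ES_E = 9; EF_E = 9+13 = 22
ES_F = 22; EF_F = 22+14 = 36
ES_G = max(EF_C=23, EF_D=22, EF_F=36) = 36; EF_G = 36+10 = 46
Expected project duration μ = 46 hours. Critical path: A → E → F → G.

Backward pass:
LF_G = 46; LS_G = 46−10 = 36
LF_F = LS_G = 36; LS_F = 36−14 = 22
LF_E = LS_F = 22; LS_E = 22−13 = 9
LF_D = LS_G = 36; LS_D = 36−11 = 25
LF_C = LS_G = 36; LS_C = 36−12 = 24
LF_B = min(LS_C=24, LS_D=25) = 24; LS_B = 24−2 = 22
LF_A = min(LS_B=22, LS_C=24, LS_E=9) = 9; LS_A = 9−9 = 0
Slack_D = LS_D − ES_D = 25 − 11 = 14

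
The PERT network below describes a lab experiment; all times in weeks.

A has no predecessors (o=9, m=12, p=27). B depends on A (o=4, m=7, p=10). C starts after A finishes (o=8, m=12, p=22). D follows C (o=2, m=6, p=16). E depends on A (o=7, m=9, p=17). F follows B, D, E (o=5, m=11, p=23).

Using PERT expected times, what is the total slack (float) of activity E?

10 weeks

te_A = (9 + 4·12 + 27)/6 = 84/6 = 14
te_B = (4 + 4·7 + 10)/6 = 42/6 = 7
te_C = (8 + 4·12 + 22)/6 = 78/6 = 13
te_D = (2 + 4·6 + 16)/6 = 42/6 = 7
te_E = (7 + 4·9 + 17)/6 = 60/6 = 10
te_F = (5 + 4·11 + 23)/6 = 72/6 = 12

Forward pass:
ES_A = 0; EF_A = 14
ES_B = 14; EF_B = 14+7 = 21
ES_C = 14; EF_C = 14+13 = 27
ES_D = 27; EF_D = 27+7 = 34
ES_E = 14; EF_E = 14+10 = 24
ES_F = max(EF_B=21, EF_D=34, EF_E=24) = 34; EF_F = 34+12 = 46
Expected project duration μ = 46 weeks. Critical path: A → C → D → F.

Backward pass:
LF_F = 46; LS_F = 46−12 = 34
LF_E = LS_F = 34; LS_E = 34−10 = 24
LF_D = LS_F = 34; LS_D = 34−7 = 27
LF_C = LS_D = 27; LS_C = 27−13 = 14
LF_B = LS_F = 34; LS_B = 34−7 = 27
LF_A = min(LS_B=27, LS_C=14, LS_E=24) = 14; LS_A = 14−14 = 0
Slack_E = LS_E − ES_E = 24 − 14 = 10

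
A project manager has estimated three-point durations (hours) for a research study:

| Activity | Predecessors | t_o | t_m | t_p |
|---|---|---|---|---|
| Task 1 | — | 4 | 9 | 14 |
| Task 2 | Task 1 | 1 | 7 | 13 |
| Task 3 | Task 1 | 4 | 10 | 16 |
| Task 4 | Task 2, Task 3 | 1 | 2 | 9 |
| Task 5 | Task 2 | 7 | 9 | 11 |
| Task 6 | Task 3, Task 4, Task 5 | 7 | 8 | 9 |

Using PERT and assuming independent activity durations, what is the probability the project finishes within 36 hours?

0.866

te_Task 1 = (4 + 4·9 + 14)/6 = 54/6 = 9; σ²_Task 1 = ((14−4)/6)² = 2.778
te_Task 2 = (1 + 4·7 + 13)/6 = 42/6 = 7; σ²_Task 2 = ((13−1)/6)² = 4.000
te_Task 3 = (4 + 4·10 + 16)/6 = 60/6 = 10; σ²_Task 3 = ((16−4)/6)² = 4.000
te_Task 4 = (1 + 4·2 + 9)/6 = 18/6 = 3; σ²_Task 4 = ((9−1)/6)² = 1.778
te_Task 5 = (7 + 4·9 + 11)/6 = 54/6 = 9; σ²_Task 5 = ((11−7)/6)² = 0.444
te_Task 6 = (7 + 4·8 + 9)/6 = 48/6 = 8; σ²_Task 6 = ((9−7)/6)² = 0.111

Forward pass:
ES_Task 1 = 0; EF_Task 1 = 9
ES_Task 2 = 9; EF_Task 2 = 9+7 = 16
ES_Task 3 = 9; EF_Task 3 = 9+10 = 19
ES_Task 4 = max(EF_Task 2=16, EF_Task 3=19) = 19; EF_Task 4 = 19+3 = 22
ES_Task 5 = 16; EF_Task 5 = 16+9 = 25
ES_Task 6 = max(EF_Task 3=19, EF_Task 4=22, EF_Task 5=25) = 25; EF_Task 6 = 25+8 = 33
Expected project duration μ = 33 hours. Critical path: Task 1 → Task 2 → Task 5 → Task 6.

Variance along critical path = 2.778 + 4.000 + 0.444 + 0.111 = 7.333; σ = √7.333 = 2.708 hours.
Z = (36 − 33) / 2.708 = 1.108
P(T ≤ 36) = Φ(1.108) ≈ 0.866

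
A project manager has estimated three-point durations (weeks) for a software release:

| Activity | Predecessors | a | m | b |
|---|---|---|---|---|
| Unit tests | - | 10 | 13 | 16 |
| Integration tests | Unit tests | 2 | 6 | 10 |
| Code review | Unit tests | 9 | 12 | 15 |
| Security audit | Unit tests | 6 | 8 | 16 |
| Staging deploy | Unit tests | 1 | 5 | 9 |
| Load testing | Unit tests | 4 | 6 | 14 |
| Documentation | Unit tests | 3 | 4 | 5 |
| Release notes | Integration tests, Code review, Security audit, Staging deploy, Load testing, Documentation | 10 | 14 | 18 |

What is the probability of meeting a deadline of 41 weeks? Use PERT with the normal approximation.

0.848

te_Unit tests = (10 + 4·13 + 16)/6 = 78/6 = 13; σ²_Unit tests = ((16−10)/6)² = 1.000
te_Integration tests = (2 + 4·6 + 10)/6 = 36/6 = 6; σ²_Integration tests = ((10−2)/6)² = 1.778
te_Code review = (9 + 4·12 + 15)/6 = 72/6 = 12; σ²_Code review = ((15−9)/6)² = 1.000
te_Security audit = (6 + 4·8 + 16)/6 = 54/6 = 9; σ²_Security audit = ((16−6)/6)² = 2.778
te_Staging deploy = (1 + 4·5 + 9)/6 = 30/6 = 5; σ²_Staging deploy = ((9−1)/6)² = 1.778
te_Load testing = (4 + 4·6 + 14)/6 = 42/6 = 7; σ²_Load testing = ((14−4)/6)² = 2.778
te_Documentation = (3 + 4·4 + 5)/6 = 24/6 = 4; σ²_Documentation = ((5−3)/6)² = 0.111
te_Release notes = (10 + 4·14 + 18)/6 = 84/6 = 14; σ²_Release notes = ((18−10)/6)² = 1.778

Forward pass:
ES_Unit tests = 0; EF_Unit tests = 13
ES_Integration tests = 13; EF_Integration tests = 13+6 = 19
ES_Code review = 13; EF_Code review = 13+12 = 25
ES_Security audit = 13; EF_Security audit = 13+9 = 22
ES_Staging deploy = 13; EF_Staging deploy = 13+5 = 18
ES_Load testing = 13; EF_Load testing = 13+7 = 20
ES_Documentation = 13; EF_Documentation = 13+4 = 17
ES_Release notes = max(EF_Integration tests=19, EF_Code review=25, EF_Security audit=22, EF_Staging deploy=18, EF_Load testing=20, EF_Documentation=17) = 25; EF_Release notes = 25+14 = 39
Expected project duration μ = 39 weeks. Critical path: Unit tests → Code review → Release notes.

Variance along critical path = 1.000 + 1.000 + 1.778 = 3.778; σ = √3.778 = 1.944 weeks.
Z = (41 − 39) / 1.944 = 1.029
P(T ≤ 41) = Φ(1.029) ≈ 0.848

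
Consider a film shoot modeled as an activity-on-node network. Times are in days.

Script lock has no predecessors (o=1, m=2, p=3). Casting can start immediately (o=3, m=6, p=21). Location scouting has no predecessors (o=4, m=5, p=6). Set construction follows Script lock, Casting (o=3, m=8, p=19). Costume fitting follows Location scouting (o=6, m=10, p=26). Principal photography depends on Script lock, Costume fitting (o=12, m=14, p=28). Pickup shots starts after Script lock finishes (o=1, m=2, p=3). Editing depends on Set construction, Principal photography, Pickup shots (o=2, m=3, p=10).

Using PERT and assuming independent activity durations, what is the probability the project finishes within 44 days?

0.941

te_Script lock = (1 + 4·2 + 3)/6 = 12/6 = 2; σ²_Script lock = ((3−1)/6)² = 0.111
te_Casting = (3 + 4·6 + 21)/6 = 48/6 = 8; σ²_Casting = ((21−3)/6)² = 9.000
te_Location scouting = (4 + 4·5 + 6)/6 = 30/6 = 5; σ²_Location scouting = ((6−4)/6)² = 0.111
te_Set construction = (3 + 4·8 + 19)/6 = 54/6 = 9; σ²_Set construction = ((19−3)/6)² = 7.111
te_Costume fitting = (6 + 4·10 + 26)/6 = 72/6 = 12; σ²_Costume fitting = ((26−6)/6)² = 11.111
te_Principal photography = (12 + 4·14 + 28)/6 = 96/6 = 16; σ²_Principal photography = ((28−12)/6)² = 7.111
te_Pickup shots = (1 + 4·2 + 3)/6 = 12/6 = 2; σ²_Pickup shots = ((3−1)/6)² = 0.111
te_Editing = (2 + 4·3 + 10)/6 = 24/6 = 4; σ²_Editing = ((10−2)/6)² = 1.778

Forward pass:
ES_Script lock = 0; EF_Script lock = 2
ES_Casting = 0; EF_Casting = 8
ES_Location scouting = 0; EF_Location scouting = 5
ES_Set construction = max(EF_Script lock=2, EF_Casting=8) = 8; EF_Set construction = 8+9 = 17
ES_Costume fitting = 5; EF_Costume fitting = 5+12 = 17
ES_Principal photography = max(EF_Script lock=2, EF_Costume fitting=17) = 17; EF_Principal photography = 17+16 = 33
ES_Pickup shots = 2; EF_Pickup shots = 2+2 = 4
ES_Editing = max(EF_Set construction=17, EF_Principal photography=33, EF_Pickup shots=4) = 33; EF_Editing = 33+4 = 37
Expected project duration μ = 37 days. Critical path: Location scouting → Costume fitting → Principal photography → Editing.

Variance along critical path = 0.111 + 11.111 + 7.111 + 1.778 = 20.111; σ = √20.111 = 4.485 days.
Z = (44 − 37) / 4.485 = 1.561
P(T ≤ 44) = Φ(1.561) ≈ 0.941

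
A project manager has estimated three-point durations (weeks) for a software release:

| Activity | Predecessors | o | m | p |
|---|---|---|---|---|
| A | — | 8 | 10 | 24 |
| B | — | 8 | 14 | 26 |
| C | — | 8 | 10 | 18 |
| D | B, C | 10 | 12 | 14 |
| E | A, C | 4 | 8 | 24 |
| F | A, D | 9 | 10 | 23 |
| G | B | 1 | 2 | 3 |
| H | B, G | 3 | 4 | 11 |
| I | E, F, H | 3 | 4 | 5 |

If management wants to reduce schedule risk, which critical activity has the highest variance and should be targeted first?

te_A = (8 + 4·10 + 24)/6 = 72/6 = 12; σ²_A = ((24−8)/6)² = 7.111
te_B = (8 + 4·14 + 26)/6 = 90/6 = 15; σ²_B = ((26−8)/6)² = 9.000
te_C = (8 + 4·10 + 18)/6 = 66/6 = 11; σ²_C = ((18−8)/6)² = 2.778
te_D = (10 + 4·12 + 14)/6 = 72/6 = 12; σ²_D = ((14−10)/6)² = 0.444
te_E = (4 + 4·8 + 24)/6 = 60/6 = 10; σ²_E = ((24−4)/6)² = 11.111
te_F = (9 + 4·10 + 23)/6 = 72/6 = 12; σ²_F = ((23−9)/6)² = 5.444
te_G = (1 + 4·2 + 3)/6 = 12/6 = 2; σ²_G = ((3−1)/6)² = 0.111
te_H = (3 + 4·4 + 11)/6 = 30/6 = 5; σ²_H = ((11−3)/6)² = 1.778
te_I = (3 + 4·4 + 5)/6 = 24/6 = 4; σ²_I = ((5−3)/6)² = 0.111

Forward pass:
ES_A = 0; EF_A = 12
ES_B = 0; EF_B = 15
ES_C = 0; EF_C = 11
ES_D = max(EF_B=15, EF_C=11) = 15; EF_D = 15+12 = 27
ES_E = max(EF_A=12, EF_C=11) = 12; EF_E = 12+10 = 22
ES_F = max(EF_A=12, EF_D=27) = 27; EF_F = 27+12 = 39
ES_G = 15; EF_G = 15+2 = 17
ES_H = max(EF_B=15, EF_G=17) = 17; EF_H = 17+5 = 22
ES_I = max(EF_E=22, EF_F=39, EF_H=22) = 39; EF_I = 39+4 = 43
Expected project duration μ = 43 weeks. Critical path: B → D → F → I.

Variances on critical path: σ²_B=9.000, σ²_D=0.444, σ²_F=5.444, σ²_I=0.111.
Largest is σ²_B = 9.000.

B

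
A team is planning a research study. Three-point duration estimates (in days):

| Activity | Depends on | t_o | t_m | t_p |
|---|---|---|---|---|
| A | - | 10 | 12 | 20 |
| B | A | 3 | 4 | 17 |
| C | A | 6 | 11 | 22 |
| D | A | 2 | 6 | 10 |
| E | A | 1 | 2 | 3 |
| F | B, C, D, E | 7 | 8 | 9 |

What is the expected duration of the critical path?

te_A = (10 + 4·12 + 20)/6 = 78/6 = 13
te_B = (3 + 4·4 + 17)/6 = 36/6 = 6
te_C = (6 + 4·11 + 22)/6 = 72/6 = 12
te_D = (2 + 4·6 + 10)/6 = 36/6 = 6
te_E = (1 + 4·2 + 3)/6 = 12/6 = 2
te_F = (7 + 4·8 + 9)/6 = 48/6 = 8

Forward pass:
ES_A = 0; EF_A = 13
ES_B = 13; EF_B = 13+6 = 19
ES_C = 13; EF_C = 13+12 = 25
ES_D = 13; EF_D = 13+6 = 19
ES_E = 13; EF_E = 13+2 = 15
ES_F = max(EF_B=19, EF_C=25, EF_D=19, EF_E=15) = 25; EF_F = 25+8 = 33
Expected project duration μ = 33 days. Critical path: A → C → F.

33 days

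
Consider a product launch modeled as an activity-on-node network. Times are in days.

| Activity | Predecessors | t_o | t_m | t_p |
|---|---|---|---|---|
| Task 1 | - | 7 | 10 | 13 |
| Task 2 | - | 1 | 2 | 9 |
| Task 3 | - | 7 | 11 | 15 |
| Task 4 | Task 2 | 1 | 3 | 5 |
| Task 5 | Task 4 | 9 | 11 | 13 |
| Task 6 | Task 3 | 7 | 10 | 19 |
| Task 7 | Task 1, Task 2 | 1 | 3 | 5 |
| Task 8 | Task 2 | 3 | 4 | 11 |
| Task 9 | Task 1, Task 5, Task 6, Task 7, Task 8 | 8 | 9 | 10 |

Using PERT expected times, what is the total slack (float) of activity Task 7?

te_Task 1 = (7 + 4·10 + 13)/6 = 60/6 = 10
te_Task 2 = (1 + 4·2 + 9)/6 = 18/6 = 3
te_Task 3 = (7 + 4·11 + 15)/6 = 66/6 = 11
te_Task 4 = (1 + 4·3 + 5)/6 = 18/6 = 3
te_Task 5 = (9 + 4·11 + 13)/6 = 66/6 = 11
te_Task 6 = (7 + 4·10 + 19)/6 = 66/6 = 11
te_Task 7 = (1 + 4·3 + 5)/6 = 18/6 = 3
te_Task 8 = (3 + 4·4 + 11)/6 = 30/6 = 5
te_Task 9 = (8 + 4·9 + 10)/6 = 54/6 = 9

Forward pass:
ES_Task 1 = 0; EF_Task 1 = 10
ES_Task 2 = 0; EF_Task 2 = 3
ES_Task 3 = 0; EF_Task 3 = 11
ES_Task 4 = 3; EF_Task 4 = 3+3 = 6
ES_Task 5 = 6; EF_Task 5 = 6+11 = 17
ES_Task 6 = 11; EF_Task 6 = 11+11 = 22
ES_Task 7 = max(EF_Task 1=10, EF_Task 2=3) = 10; EF_Task 7 = 10+3 = 13
ES_Task 8 = 3; EF_Task 8 = 3+5 = 8
ES_Task 9 = max(EF_Task 1=10, EF_Task 5=17, EF_Task 6=22, EF_Task 7=13, EF_Task 8=8) = 22; EF_Task 9 = 22+9 = 31
Expected project duration μ = 31 days. Critical path: Task 3 → Task 6 → Task 9.

Backward pass:
LF_Task 9 = 31; LS_Task 9 = 31−9 = 22
LF_Task 8 = LS_Task 9 = 22; LS_Task 8 = 22−5 = 17
LF_Task 7 = LS_Task 9 = 22; LS_Task 7 = 22−3 = 19
LF_Task 6 = LS_Task 9 = 22; LS_Task 6 = 22−11 = 11
LF_Task 5 = LS_Task 9 = 22; LS_Task 5 = 22−11 = 11
LF_Task 4 = LS_Task 5 = 11; LS_Task 4 = 11−3 = 8
LF_Task 3 = LS_Task 6 = 11; LS_Task 3 = 11−11 = 0
LF_Task 2 = min(LS_Task 4=8, LS_Task 7=19, LS_Task 8=17) = 8; LS_Task 2 = 8−3 = 5
LF_Task 1 = min(LS_Task 7=19, LS_Task 9=22) = 19; LS_Task 1 = 19−10 = 9
Slack_Task 7 = LS_Task 7 − ES_Task 7 = 19 − 10 = 9

9 days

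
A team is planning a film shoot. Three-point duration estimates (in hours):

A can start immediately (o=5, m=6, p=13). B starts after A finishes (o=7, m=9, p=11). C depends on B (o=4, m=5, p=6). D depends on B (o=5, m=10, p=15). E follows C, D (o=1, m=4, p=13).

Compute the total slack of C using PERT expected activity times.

te_A = (5 + 4·6 + 13)/6 = 42/6 = 7
te_B = (7 + 4·9 + 11)/6 = 54/6 = 9
te_C = (4 + 4·5 + 6)/6 = 30/6 = 5
te_D = (5 + 4·10 + 15)/6 = 60/6 = 10
te_E = (1 + 4·4 + 13)/6 = 30/6 = 5

Forward pass:
ES_A = 0; EF_A = 7
ES_B = 7; EF_B = 7+9 = 16
ES_C = 16; EF_C = 16+5 = 21
ES_D = 16; EF_D = 16+10 = 26
ES_E = max(EF_C=21, EF_D=26) = 26; EF_E = 26+5 = 31
Expected project duration μ = 31 hours. Critical path: A → B → D → E.

Backward pass:
LF_E = 31; LS_E = 31−5 = 26
LF_D = LS_E = 26; LS_D = 26−10 = 16
LF_C = LS_E = 26; LS_C = 26−5 = 21
LF_B = min(LS_C=21, LS_D=16) = 16; LS_B = 16−9 = 7
LF_A = LS_B = 7; LS_A = 7−7 = 0
Slack_C = LS_C − ES_C = 21 − 16 = 5

5 hours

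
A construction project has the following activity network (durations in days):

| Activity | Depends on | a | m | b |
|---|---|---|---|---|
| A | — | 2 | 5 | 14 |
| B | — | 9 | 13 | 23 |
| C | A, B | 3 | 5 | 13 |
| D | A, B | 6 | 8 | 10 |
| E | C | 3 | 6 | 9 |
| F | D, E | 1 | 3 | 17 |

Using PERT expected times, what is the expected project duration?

31 days

te_A = (2 + 4·5 + 14)/6 = 36/6 = 6
te_B = (9 + 4·13 + 23)/6 = 84/6 = 14
te_C = (3 + 4·5 + 13)/6 = 36/6 = 6
te_D = (6 + 4·8 + 10)/6 = 48/6 = 8
te_E = (3 + 4·6 + 9)/6 = 36/6 = 6
te_F = (1 + 4·3 + 17)/6 = 30/6 = 5

Forward pass:
ES_A = 0; EF_A = 6
ES_B = 0; EF_B = 14
ES_C = max(EF_A=6, EF_B=14) = 14; EF_C = 14+6 = 20
ES_D = max(EF_A=6, EF_B=14) = 14; EF_D = 14+8 = 22
ES_E = 20; EF_E = 20+6 = 26
ES_F = max(EF_D=22, EF_E=26) = 26; EF_F = 26+5 = 31
Expected project duration μ = 31 days. Critical path: B → C → E → F.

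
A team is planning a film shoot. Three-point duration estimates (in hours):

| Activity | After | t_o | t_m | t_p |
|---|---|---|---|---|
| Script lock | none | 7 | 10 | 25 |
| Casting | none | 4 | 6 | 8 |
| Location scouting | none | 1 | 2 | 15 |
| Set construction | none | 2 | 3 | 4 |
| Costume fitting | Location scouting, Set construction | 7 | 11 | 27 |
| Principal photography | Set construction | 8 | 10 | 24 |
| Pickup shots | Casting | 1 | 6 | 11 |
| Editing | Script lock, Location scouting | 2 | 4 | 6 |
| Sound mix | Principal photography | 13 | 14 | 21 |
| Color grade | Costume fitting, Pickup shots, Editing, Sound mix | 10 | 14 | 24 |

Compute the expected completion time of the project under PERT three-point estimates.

te_Script lock = (7 + 4·10 + 25)/6 = 72/6 = 12
te_Casting = (4 + 4·6 + 8)/6 = 36/6 = 6
te_Location scouting = (1 + 4·2 + 15)/6 = 24/6 = 4
te_Set construction = (2 + 4·3 + 4)/6 = 18/6 = 3
te_Costume fitting = (7 + 4·11 + 27)/6 = 78/6 = 13
te_Principal photography = (8 + 4·10 + 24)/6 = 72/6 = 12
te_Pickup shots = (1 + 4·6 + 11)/6 = 36/6 = 6
te_Editing = (2 + 4·4 + 6)/6 = 24/6 = 4
te_Sound mix = (13 + 4·14 + 21)/6 = 90/6 = 15
te_Color grade = (10 + 4·14 + 24)/6 = 90/6 = 15

Forward pass:
ES_Script lock = 0; EF_Script lock = 12
ES_Casting = 0; EF_Casting = 6
ES_Location scouting = 0; EF_Location scouting = 4
ES_Set construction = 0; EF_Set construction = 3
ES_Costume fitting = max(EF_Location scouting=4, EF_Set construction=3) = 4; EF_Costume fitting = 4+13 = 17
ES_Principal photography = 3; EF_Principal photography = 3+12 = 15
ES_Pickup shots = 6; EF_Pickup shots = 6+6 = 12
ES_Editing = max(EF_Script lock=12, EF_Location scouting=4) = 12; EF_Editing = 12+4 = 16
ES_Sound mix = 15; EF_Sound mix = 15+15 = 30
ES_Color grade = max(EF_Costume fitting=17, EF_Pickup shots=12, EF_Editing=16, EF_Sound mix=30) = 30; EF_Color grade = 30+15 = 45
Expected project duration μ = 45 hours. Critical path: Set construction → Principal photography → Sound mix → Color grade.

45 hours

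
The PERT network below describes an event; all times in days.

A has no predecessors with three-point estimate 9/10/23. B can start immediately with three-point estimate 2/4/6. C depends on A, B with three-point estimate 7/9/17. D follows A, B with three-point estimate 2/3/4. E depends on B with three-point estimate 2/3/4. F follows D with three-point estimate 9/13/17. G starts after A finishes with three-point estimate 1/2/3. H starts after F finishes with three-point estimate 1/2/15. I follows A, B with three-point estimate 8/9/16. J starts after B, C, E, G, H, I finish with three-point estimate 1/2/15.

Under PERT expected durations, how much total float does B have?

8 days

te_A = (9 + 4·10 + 23)/6 = 72/6 = 12
te_B = (2 + 4·4 + 6)/6 = 24/6 = 4
te_C = (7 + 4·9 + 17)/6 = 60/6 = 10
te_D = (2 + 4·3 + 4)/6 = 18/6 = 3
te_E = (2 + 4·3 + 4)/6 = 18/6 = 3
te_F = (9 + 4·13 + 17)/6 = 78/6 = 13
te_G = (1 + 4·2 + 3)/6 = 12/6 = 2
te_H = (1 + 4·2 + 15)/6 = 24/6 = 4
te_I = (8 + 4·9 + 16)/6 = 60/6 = 10
te_J = (1 + 4·2 + 15)/6 = 24/6 = 4

Forward pass:
ES_A = 0; EF_A = 12
ES_B = 0; EF_B = 4
ES_C = max(EF_A=12, EF_B=4) = 12; EF_C = 12+10 = 22
ES_D = max(EF_A=12, EF_B=4) = 12; EF_D = 12+3 = 15
ES_E = 4; EF_E = 4+3 = 7
ES_F = 15; EF_F = 15+13 = 28
ES_G = 12; EF_G = 12+2 = 14
ES_H = 28; EF_H = 28+4 = 32
ES_I = max(EF_A=12, EF_B=4) = 12; EF_I = 12+10 = 22
ES_J = max(EF_B=4, EF_C=22, EF_E=7, EF_G=14, EF_H=32, EF_I=22) = 32; EF_J = 32+4 = 36
Expected project duration μ = 36 days. Critical path: A → D → F → H → J.

Backward pass:
LF_J = 36; LS_J = 36−4 = 32
LF_I = LS_J = 32; LS_I = 32−10 = 22
LF_H = LS_J = 32; LS_H = 32−4 = 28
LF_G = LS_J = 32; LS_G = 32−2 = 30
LF_F = LS_H = 28; LS_F = 28−13 = 15
LF_E = LS_J = 32; LS_E = 32−3 = 29
LF_D = LS_F = 15; LS_D = 15−3 = 12
LF_C = LS_J = 32; LS_C = 32−10 = 22
LF_B = min(LS_C=22, LS_D=12, LS_E=29, LS_I=22, LS_J=32) = 12; LS_B = 12−4 = 8
LF_A = min(LS_C=22, LS_D=12, LS_G=30, LS_I=22) = 12; LS_A = 12−12 = 0
Slack_B = LS_B − ES_B = 8 − 0 = 8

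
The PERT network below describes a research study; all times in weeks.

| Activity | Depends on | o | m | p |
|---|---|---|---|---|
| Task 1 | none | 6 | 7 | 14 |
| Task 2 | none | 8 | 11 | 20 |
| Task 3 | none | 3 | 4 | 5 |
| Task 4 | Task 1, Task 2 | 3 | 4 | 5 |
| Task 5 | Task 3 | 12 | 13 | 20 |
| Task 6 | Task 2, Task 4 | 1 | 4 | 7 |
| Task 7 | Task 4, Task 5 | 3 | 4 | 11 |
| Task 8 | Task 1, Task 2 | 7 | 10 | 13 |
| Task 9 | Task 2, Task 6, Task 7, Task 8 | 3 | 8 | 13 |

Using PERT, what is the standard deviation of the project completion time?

te_Task 1 = (6 + 4·7 + 14)/6 = 48/6 = 8; σ²_Task 1 = ((14−6)/6)² = 1.778
te_Task 2 = (8 + 4·11 + 20)/6 = 72/6 = 12; σ²_Task 2 = ((20−8)/6)² = 4.000
te_Task 3 = (3 + 4·4 + 5)/6 = 24/6 = 4; σ²_Task 3 = ((5−3)/6)² = 0.111
te_Task 4 = (3 + 4·4 + 5)/6 = 24/6 = 4; σ²_Task 4 = ((5−3)/6)² = 0.111
te_Task 5 = (12 + 4·13 + 20)/6 = 84/6 = 14; σ²_Task 5 = ((20−12)/6)² = 1.778
te_Task 6 = (1 + 4·4 + 7)/6 = 24/6 = 4; σ²_Task 6 = ((7−1)/6)² = 1.000
te_Task 7 = (3 + 4·4 + 11)/6 = 30/6 = 5; σ²_Task 7 = ((11−3)/6)² = 1.778
te_Task 8 = (7 + 4·10 + 13)/6 = 60/6 = 10; σ²_Task 8 = ((13−7)/6)² = 1.000
te_Task 9 = (3 + 4·8 + 13)/6 = 48/6 = 8; σ²_Task 9 = ((13−3)/6)² = 2.778

Forward pass:
ES_Task 1 = 0; EF_Task 1 = 8
ES_Task 2 = 0; EF_Task 2 = 12
ES_Task 3 = 0; EF_Task 3 = 4
ES_Task 4 = max(EF_Task 1=8, EF_Task 2=12) = 12; EF_Task 4 = 12+4 = 16
ES_Task 5 = 4; EF_Task 5 = 4+14 = 18
ES_Task 6 = max(EF_Task 2=12, EF_Task 4=16) = 16; EF_Task 6 = 16+4 = 20
ES_Task 7 = max(EF_Task 4=16, EF_Task 5=18) = 18; EF_Task 7 = 18+5 = 23
ES_Task 8 = max(EF_Task 1=8, EF_Task 2=12) = 12; EF_Task 8 = 12+10 = 22
ES_Task 9 = max(EF_Task 2=12, EF_Task 6=20, EF_Task 7=23, EF_Task 8=22) = 23; EF_Task 9 = 23+8 = 31
Expected project duration μ = 31 weeks. Critical path: Task 3 → Task 5 → Task 7 → Task 9.

Variance along critical path = 0.111 + 1.778 + 1.778 + 2.778 = 6.444
σ = √6.444 = 2.539 weeks

2.54 weeks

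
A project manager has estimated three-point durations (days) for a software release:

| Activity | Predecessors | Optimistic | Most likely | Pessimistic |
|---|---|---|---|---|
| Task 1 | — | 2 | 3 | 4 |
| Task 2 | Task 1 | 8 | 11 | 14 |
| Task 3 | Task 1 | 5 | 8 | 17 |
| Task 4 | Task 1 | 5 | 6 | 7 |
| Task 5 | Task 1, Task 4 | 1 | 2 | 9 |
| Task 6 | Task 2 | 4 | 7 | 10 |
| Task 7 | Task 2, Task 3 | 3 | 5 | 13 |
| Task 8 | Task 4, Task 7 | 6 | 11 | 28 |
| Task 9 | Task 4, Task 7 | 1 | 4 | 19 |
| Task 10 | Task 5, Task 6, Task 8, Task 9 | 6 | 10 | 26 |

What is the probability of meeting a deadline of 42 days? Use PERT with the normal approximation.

0.287

te_Task 1 = (2 + 4·3 + 4)/6 = 18/6 = 3; σ²_Task 1 = ((4−2)/6)² = 0.111
te_Task 2 = (8 + 4·11 + 14)/6 = 66/6 = 11; σ²_Task 2 = ((14−8)/6)² = 1.000
te_Task 3 = (5 + 4·8 + 17)/6 = 54/6 = 9; σ²_Task 3 = ((17−5)/6)² = 4.000
te_Task 4 = (5 + 4·6 + 7)/6 = 36/6 = 6; σ²_Task 4 = ((7−5)/6)² = 0.111
te_Task 5 = (1 + 4·2 + 9)/6 = 18/6 = 3; σ²_Task 5 = ((9−1)/6)² = 1.778
te_Task 6 = (4 + 4·7 + 10)/6 = 42/6 = 7; σ²_Task 6 = ((10−4)/6)² = 1.000
te_Task 7 = (3 + 4·5 + 13)/6 = 36/6 = 6; σ²_Task 7 = ((13−3)/6)² = 2.778
te_Task 8 = (6 + 4·11 + 28)/6 = 78/6 = 13; σ²_Task 8 = ((28−6)/6)² = 13.444
te_Task 9 = (1 + 4·4 + 19)/6 = 36/6 = 6; σ²_Task 9 = ((19−1)/6)² = 9.000
te_Task 10 = (6 + 4·10 + 26)/6 = 72/6 = 12; σ²_Task 10 = ((26−6)/6)² = 11.111

Forward pass:
ES_Task 1 = 0; EF_Task 1 = 3
ES_Task 2 = 3; EF_Task 2 = 3+11 = 14
ES_Task 3 = 3; EF_Task 3 = 3+9 = 12
ES_Task 4 = 3; EF_Task 4 = 3+6 = 9
ES_Task 5 = max(EF_Task 1=3, EF_Task 4=9) = 9; EF_Task 5 = 9+3 = 12
ES_Task 6 = 14; EF_Task 6 = 14+7 = 21
ES_Task 7 = max(EF_Task 2=14, EF_Task 3=12) = 14; EF_Task 7 = 14+6 = 20
ES_Task 8 = max(EF_Task 4=9, EF_Task 7=20) = 20; EF_Task 8 = 20+13 = 33
ES_Task 9 = max(EF_Task 4=9, EF_Task 7=20) = 20; EF_Task 9 = 20+6 = 26
ES_Task 10 = max(EF_Task 5=12, EF_Task 6=21, EF_Task 8=33, EF_Task 9=26) = 33; EF_Task 10 = 33+12 = 45
Expected project duration μ = 45 days. Critical path: Task 1 → Task 2 → Task 7 → Task 8 → Task 10.

Variance along critical path = 0.111 + 1.000 + 2.778 + 13.444 + 11.111 = 28.444; σ = √28.444 = 5.333 days.
Z = (42 − 45) / 5.333 = -0.562
P(T ≤ 42) = Φ(-0.562) ≈ 0.287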